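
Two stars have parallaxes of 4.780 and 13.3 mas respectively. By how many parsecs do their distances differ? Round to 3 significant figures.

d_A = 1/0.004780″ = 209.21 pc; d_B = 1/0.01330″ = 75.188 pc.
|d_B − d_A| = |75.188 − 209.21| = 134.02 pc.

134 pc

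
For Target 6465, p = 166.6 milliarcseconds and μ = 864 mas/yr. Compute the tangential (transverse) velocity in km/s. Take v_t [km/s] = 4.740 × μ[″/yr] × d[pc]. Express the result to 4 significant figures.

d = 1/p = 1/0.1666″ = 6.0024 pc.
μ = 864 mas/yr = 0.864 ″/yr.
v_t = 4.74 × μ × d = 4.74 × 0.864 × 6.0024 = 24.582 km/s.

24.58 km/s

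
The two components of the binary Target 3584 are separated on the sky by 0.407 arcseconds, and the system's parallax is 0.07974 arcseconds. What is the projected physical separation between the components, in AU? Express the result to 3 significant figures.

d = 1/p = 1/0.07974″ = 12.541 pc.
At distance d (pc), an angle of θ arcsec spans θ·d AU: s = 0.407 × 12.541 = 5.1042 AU.

5.10 AU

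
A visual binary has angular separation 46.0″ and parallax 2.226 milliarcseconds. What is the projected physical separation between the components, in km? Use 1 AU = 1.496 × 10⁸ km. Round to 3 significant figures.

d = 1/p = 1/0.002226″ = 449.24 pc.
At distance d (pc), an angle of θ arcsec spans θ·d AU: s = 46.0 × 449.24 = 20665 AU.
= 20665 × 1.496 × 10⁸ km = 3.0915 × 10^12 km.

3.09 × 10^12 km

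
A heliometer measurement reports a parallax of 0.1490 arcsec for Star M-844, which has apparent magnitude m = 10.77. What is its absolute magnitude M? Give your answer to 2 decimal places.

M = 11.64

d = 1/p = 1/0.1490″ = 6.7114 pc.
m − M = 5 log₁₀(6.7114) − 5 = 4.1341 − 5 = -0.8659.
M = m − (m − M) = 10.77 − (-0.8659) = 11.64.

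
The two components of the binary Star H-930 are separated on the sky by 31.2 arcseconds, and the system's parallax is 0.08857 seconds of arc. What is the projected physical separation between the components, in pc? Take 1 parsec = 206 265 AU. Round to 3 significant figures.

0.00171 pc

d = 1/p = 1/0.08857″ = 11.291 pc.
At distance d (pc), an angle of θ arcsec spans θ·d AU: s = 31.2 × 11.291 = 352.28 AU.
= 352.28 / 206265 = 0.0017079 pc.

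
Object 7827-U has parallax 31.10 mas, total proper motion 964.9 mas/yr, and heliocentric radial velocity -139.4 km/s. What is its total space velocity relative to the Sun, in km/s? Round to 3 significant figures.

203 km/s

d = 1/p = 1/0.03110″ = 32.154 pc.
μ = 964.9 mas/yr = 0.9649 ″/yr.
v_t = 4.740 μ d = 4.740 × 0.9649 × 32.154 = 147.06 km/s.
v = √(v_r² + v_t²) = √((-139.4)² + 147.06²) = √41059 = 202.63 km/s.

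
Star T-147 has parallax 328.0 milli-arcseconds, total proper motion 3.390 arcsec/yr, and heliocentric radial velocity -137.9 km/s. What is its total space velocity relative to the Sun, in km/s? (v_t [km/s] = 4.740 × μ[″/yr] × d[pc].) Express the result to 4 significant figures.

146.3 km/s

d = 1/p = 1/0.3280″ = 3.0488 pc.
v_t = 4.740 μ d = 4.740 × 3.390 × 3.0488 = 48.99 km/s.
v = √(v_r² + v_t²) = √((-137.9)² + 48.99²) = √21416.4 = 146.34 km/s.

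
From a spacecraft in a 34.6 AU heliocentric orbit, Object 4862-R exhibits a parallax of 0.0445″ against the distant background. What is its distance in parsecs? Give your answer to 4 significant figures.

With baseline B (in AU) and parallax p (in arcsec), d = B/p parsecs.
d = 34.6 / 0.0445 = 777.53 pc.

777.5 pc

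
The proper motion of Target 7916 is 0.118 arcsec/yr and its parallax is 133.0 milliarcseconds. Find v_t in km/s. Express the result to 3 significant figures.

4.21 km/s

d = 1/p = 1/0.1330″ = 7.5188 pc.
v_t = 4.74 × μ × d = 4.74 × 0.118 × 7.5188 = 4.2054 km/s.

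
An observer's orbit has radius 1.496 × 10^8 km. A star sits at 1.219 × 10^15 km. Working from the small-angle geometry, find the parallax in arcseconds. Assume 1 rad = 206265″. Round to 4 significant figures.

0.02531 arcsec

θ ≈ B/d = (1.496 × 10^8) / (1.219 × 10^15) = 1.2272 × 10^-7 rad.
In arcseconds: 1.2272 × 10^-7 × 206265 = 0.025313″.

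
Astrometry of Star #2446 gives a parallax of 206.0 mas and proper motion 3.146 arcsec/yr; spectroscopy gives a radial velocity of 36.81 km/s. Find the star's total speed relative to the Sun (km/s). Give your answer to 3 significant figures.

d = 1/p = 1/0.2060″ = 4.8544 pc.
v_t = 4.740 μ d = 4.740 × 3.146 × 4.8544 = 72.389 km/s.
v = √(v_r² + v_t²) = √(36.81² + 72.389²) = √6595.14 = 81.21 km/s.

81.2 km/s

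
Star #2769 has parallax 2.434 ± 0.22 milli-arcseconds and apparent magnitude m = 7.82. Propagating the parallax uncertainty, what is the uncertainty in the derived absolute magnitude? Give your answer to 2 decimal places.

σ_M = 0.20 mag

M = m − 5 log₁₀ d + 5 = m + 5 log₁₀ p + 5, so ∂M/∂p = 5/(p ln 10).
σ_M = (5/ln 10) · (σ_p/p) = 2.1715 × 0.22/2.434 = 2.1715 × 0.090386 = 0.19627.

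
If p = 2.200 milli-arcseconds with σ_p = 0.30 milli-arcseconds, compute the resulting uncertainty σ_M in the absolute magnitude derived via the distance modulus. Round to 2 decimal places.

σ_M = 0.30 mag

M = m − 5 log₁₀ d + 5 = m + 5 log₁₀ p + 5, so ∂M/∂p = 5/(p ln 10).
σ_M = (5/ln 10) · (σ_p/p) = 2.1715 × 0.30/2.200 = 2.1715 × 0.13636 = 0.29611.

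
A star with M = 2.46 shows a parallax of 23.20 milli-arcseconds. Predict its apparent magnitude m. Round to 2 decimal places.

m = 5.63

d = 1/p = 1/0.02320″ = 43.103 pc.
m − M = 5 log₁₀ d − 5 = 5 log₁₀(43.103) − 5 = 8.1725 − 5 = 3.1725.
m = M + (m − M) = 2.46 + 3.1725 = 5.63.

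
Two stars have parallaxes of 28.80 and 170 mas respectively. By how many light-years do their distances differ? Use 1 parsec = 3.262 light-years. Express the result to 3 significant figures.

d_A = 1/0.02880″ = 34.722 pc; d_B = 1/0.1700″ = 5.8824 pc.
|d_B − d_A| = |5.8824 − 34.722| = 28.84 pc = 28.84 × 3.262 ly = 94.076 ly.

94.1 ly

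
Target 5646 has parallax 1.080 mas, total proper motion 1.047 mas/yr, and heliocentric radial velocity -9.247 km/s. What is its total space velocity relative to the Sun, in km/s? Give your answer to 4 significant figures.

10.33 km/s

d = 1/p = 1/0.001080″ = 925.93 pc.
μ = 1.047 mas/yr = 0.001047 ″/yr.
v_t = 4.740 μ d = 4.740 × 0.001047 × 925.93 = 4.5952 km/s.
v = √(v_r² + v_t²) = √((-9.247)² + 4.5952²) = √106.623 = 10.326 km/s.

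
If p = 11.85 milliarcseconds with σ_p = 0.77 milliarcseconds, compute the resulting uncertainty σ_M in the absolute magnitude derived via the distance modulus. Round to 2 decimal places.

σ_M = 0.14 mag

M = m − 5 log₁₀ d + 5 = m + 5 log₁₀ p + 5, so ∂M/∂p = 5/(p ln 10).
σ_M = (5/ln 10) · (σ_p/p) = 2.1715 × 0.77/11.85 = 2.1715 × 0.064979 = 0.1411.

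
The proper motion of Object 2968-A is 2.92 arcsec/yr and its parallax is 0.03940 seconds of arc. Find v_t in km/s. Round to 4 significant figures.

351.3 km/s

d = 1/p = 1/0.03940″ = 25.381 pc.
v_t = 4.74 × μ × d = 4.74 × 2.92 × 25.381 = 351.29 km/s.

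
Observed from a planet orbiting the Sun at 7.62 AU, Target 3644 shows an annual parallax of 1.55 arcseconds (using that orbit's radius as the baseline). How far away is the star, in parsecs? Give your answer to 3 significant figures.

With baseline B (in AU) and parallax p (in arcsec), d = B/p parsecs.
d = 7.62 / 1.55 = 4.9161 pc.

4.92 pc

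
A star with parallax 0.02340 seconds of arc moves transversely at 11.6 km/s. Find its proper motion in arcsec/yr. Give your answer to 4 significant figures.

0.05727 arcsec/yr

d = 1/p = 1/0.02340″ = 42.735 pc.
μ = v_t / (4.74 d) = 11.6 / (4.74 × 42.735) = 11.6 / 202.56 = 0.057267 ″/yr.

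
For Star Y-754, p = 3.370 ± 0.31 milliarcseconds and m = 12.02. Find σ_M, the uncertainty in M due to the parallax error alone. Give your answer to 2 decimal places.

σ_M = 0.20 mag

M = m − 5 log₁₀ d + 5 = m + 5 log₁₀ p + 5, so ∂M/∂p = 5/(p ln 10).
σ_M = (5/ln 10) · (σ_p/p) = 2.1715 × 0.31/3.370 = 2.1715 × 0.091988 = 0.19975.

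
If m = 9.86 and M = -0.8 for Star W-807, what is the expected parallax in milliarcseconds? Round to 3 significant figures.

m − M = 9.86 − (-0.8) = 10.66.
d = 10^((m−M)/5 + 1) = 10^3.132 = 1355.2 pc.
p = 1/d = 1/1355.2 = 0.0007379 arcsec = 0.7379 mas.

0.738 mas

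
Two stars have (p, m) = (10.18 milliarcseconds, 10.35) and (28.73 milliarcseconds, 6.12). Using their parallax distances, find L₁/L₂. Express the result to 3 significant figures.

L₁/L₂ = 0.162

d₁ = 1/p₁ = 1/0.01018″ = 98.232 pc; d₂ = 1/p₂ = 1/0.02873″ = 34.807 pc.
M₁ = m₁ − 5 log₁₀ d₁ + 5 = 10.35 − 9.9613 + 5 = 5.3887.
M₂ = 6.12 − 7.7083 + 5 = 3.4117.
L₁/L₂ = 10^(0.4(M₂ − M₁)) = 10^(0.4 × (-1.9770)) = 10^(-0.79080) = 0.16188.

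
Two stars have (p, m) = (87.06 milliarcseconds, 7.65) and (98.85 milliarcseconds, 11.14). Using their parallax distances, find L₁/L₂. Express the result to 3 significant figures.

L₁/L₂ = 32.1

d₁ = 1/p₁ = 1/0.08706″ = 11.486 pc; d₂ = 1/p₂ = 1/0.09885″ = 10.116 pc.
M₁ = m₁ − 5 log₁₀ d₁ + 5 = 7.65 − 5.3008 + 5 = 7.3492.
M₂ = 11.14 − 5.0250 + 5 = 11.1150.
L₁/L₂ = 10^(0.4(M₂ − M₁)) = 10^(0.4 × 3.7658) = 10^1.50632 = 32.086.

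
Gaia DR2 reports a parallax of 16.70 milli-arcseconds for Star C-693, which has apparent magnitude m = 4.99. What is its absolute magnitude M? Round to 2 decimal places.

d = 1/p = 1/0.01670″ = 59.88 pc.
m − M = 5 log₁₀(59.88) − 5 = 8.8864 − 5 = 3.8864.
M = m − (m − M) = 4.99 − 3.8864 = 1.10.

M = 1.10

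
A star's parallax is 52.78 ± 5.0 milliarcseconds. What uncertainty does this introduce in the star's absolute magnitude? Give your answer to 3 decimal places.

σ_M = 0.206 mag

M = m − 5 log₁₀ d + 5 = m + 5 log₁₀ p + 5, so ∂M/∂p = 5/(p ln 10).
σ_M = (5/ln 10) · (σ_p/p) = 2.1715 × 5.0/52.78 = 2.1715 × 0.094733 = 0.20571.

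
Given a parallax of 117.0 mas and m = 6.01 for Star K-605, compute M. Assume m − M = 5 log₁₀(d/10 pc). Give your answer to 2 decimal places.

d = 1/p = 1/0.1170″ = 8.547 pc.
m − M = 5 log₁₀(8.547) − 5 = 4.6591 − 5 = -0.3409.
M = m − (m − M) = 6.01 − (-0.3409) = 6.35.

M = 6.35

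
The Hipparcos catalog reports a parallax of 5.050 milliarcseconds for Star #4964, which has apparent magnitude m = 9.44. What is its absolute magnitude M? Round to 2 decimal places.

d = 1/p = 1/0.005050″ = 198.02 pc.
m − M = 5 log₁₀(198.02) − 5 = 11.4835 − 5 = 6.4835.
M = m − (m − M) = 9.44 − 6.4835 = 2.96.

M = 2.96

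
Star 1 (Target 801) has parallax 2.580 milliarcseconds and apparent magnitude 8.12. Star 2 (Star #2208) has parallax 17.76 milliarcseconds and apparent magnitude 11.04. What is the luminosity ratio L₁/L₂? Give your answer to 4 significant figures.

L₁/L₂ = 697.7

d₁ = 1/p₁ = 1/0.002580″ = 387.6 pc; d₂ = 1/p₂ = 1/0.01776″ = 56.306 pc.
M₁ = m₁ − 5 log₁₀ d₁ + 5 = 8.12 − 12.9419 + 5 = 0.1781.
M₂ = 11.04 − 8.7528 + 5 = 7.2872.
L₁/L₂ = 10^(0.4(M₂ − M₁)) = 10^(0.4 × 7.1091) = 10^2.84364 = 697.65.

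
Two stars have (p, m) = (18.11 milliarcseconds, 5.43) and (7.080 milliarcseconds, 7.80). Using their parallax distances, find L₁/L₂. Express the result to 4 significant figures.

d₁ = 1/p₁ = 1/0.01811″ = 55.218 pc; d₂ = 1/p₂ = 1/0.007080″ = 141.24 pc.
M₁ = m₁ − 5 log₁₀ d₁ + 5 = 5.43 − 8.7104 + 5 = 1.7196.
M₂ = 7.80 − 10.7498 + 5 = 2.0502.
L₁/L₂ = 10^(0.4(M₂ − M₁)) = 10^(0.4 × 0.3306) = 10^0.13224 = 1.3559.

L₁/L₂ = 1.356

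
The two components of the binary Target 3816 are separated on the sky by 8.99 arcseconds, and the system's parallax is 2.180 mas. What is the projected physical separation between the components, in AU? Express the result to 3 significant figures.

d = 1/p = 1/0.002180″ = 458.72 pc.
At distance d (pc), an angle of θ arcsec spans θ·d AU: s = 8.99 × 458.72 = 4123.9 AU.

4120 AU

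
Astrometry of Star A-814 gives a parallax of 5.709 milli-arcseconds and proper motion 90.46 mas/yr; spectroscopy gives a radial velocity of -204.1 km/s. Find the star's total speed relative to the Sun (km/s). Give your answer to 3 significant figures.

217 km/s

d = 1/p = 1/0.005709″ = 175.16 pc.
μ = 90.46 mas/yr = 0.09046 ″/yr.
v_t = 4.740 μ d = 4.740 × 0.09046 × 175.16 = 75.105 km/s.
v = √(v_r² + v_t²) = √((-204.1)² + 75.105²) = √47297.6 = 217.48 km/s.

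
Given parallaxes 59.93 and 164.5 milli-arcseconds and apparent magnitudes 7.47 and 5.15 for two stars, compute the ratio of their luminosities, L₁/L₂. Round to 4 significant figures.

d₁ = 1/p₁ = 1/0.05993″ = 16.686 pc; d₂ = 1/p₂ = 1/0.1645″ = 6.079 pc.
M₁ = m₁ − 5 log₁₀ d₁ + 5 = 7.47 − 6.1118 + 5 = 6.3582.
M₂ = 5.15 − 3.9192 + 5 = 6.2308.
L₁/L₂ = 10^(0.4(M₂ − M₁)) = 10^(0.4 × (-0.1274)) = 10^(-0.05096) = 0.88928.

L₁/L₂ = 0.8893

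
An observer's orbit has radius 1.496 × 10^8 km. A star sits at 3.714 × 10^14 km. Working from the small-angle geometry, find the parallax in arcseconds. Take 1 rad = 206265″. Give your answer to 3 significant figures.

0.0831 arcsec

θ ≈ B/d = (1.496 × 10^8) / (3.714 × 10^14) = 4.0280 × 10^-7 rad.
In arcseconds: 4.0280 × 10^-7 × 206265 = 0.083084″.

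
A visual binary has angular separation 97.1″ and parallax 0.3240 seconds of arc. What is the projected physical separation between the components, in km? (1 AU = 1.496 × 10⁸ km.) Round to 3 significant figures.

4.48 × 10^10 km

d = 1/p = 1/0.3240″ = 3.0864 pc.
At distance d (pc), an angle of θ arcsec spans θ·d AU: s = 97.1 × 3.0864 = 299.69 AU.
= 299.69 × 1.496 × 10⁸ km = 4.4834 × 10^10 km.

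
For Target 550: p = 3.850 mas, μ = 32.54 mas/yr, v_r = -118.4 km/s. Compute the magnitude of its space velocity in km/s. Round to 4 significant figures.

d = 1/p = 1/0.003850″ = 259.74 pc.
μ = 32.54 mas/yr = 0.03254 ″/yr.
v_t = 4.740 μ d = 4.740 × 0.03254 × 259.74 = 40.062 km/s.
v = √(v_r² + v_t²) = √((-118.4)² + 40.062²) = √15623.5 = 124.99 km/s.

125.0 km/s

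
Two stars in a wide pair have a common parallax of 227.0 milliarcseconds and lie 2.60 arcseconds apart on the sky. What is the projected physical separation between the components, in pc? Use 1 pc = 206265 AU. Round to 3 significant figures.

d = 1/p = 1/0.2270″ = 4.4053 pc.
At distance d (pc), an angle of θ arcsec spans θ·d AU: s = 2.60 × 4.4053 = 11.454 AU.
= 11.454 / 206265 = 5.5531 × 10^-5 pc.

5.55 × 10^-5 pc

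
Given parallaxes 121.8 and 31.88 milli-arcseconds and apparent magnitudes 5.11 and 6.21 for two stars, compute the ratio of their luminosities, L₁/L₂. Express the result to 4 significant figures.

L₁/L₂ = 0.1887

d₁ = 1/p₁ = 1/0.1218″ = 8.2102 pc; d₂ = 1/p₂ = 1/0.03188″ = 31.368 pc.
M₁ = m₁ − 5 log₁₀ d₁ + 5 = 5.11 − 4.5718 + 5 = 5.5382.
M₂ = 6.21 − 7.4824 + 5 = 3.7276.
L₁/L₂ = 10^(0.4(M₂ − M₁)) = 10^(0.4 × (-1.8106)) = 10^(-0.72424) = 0.18869.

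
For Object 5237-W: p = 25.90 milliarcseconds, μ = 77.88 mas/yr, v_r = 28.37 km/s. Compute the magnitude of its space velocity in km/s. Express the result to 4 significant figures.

31.75 km/s

d = 1/p = 1/0.02590″ = 38.61 pc.
μ = 77.88 mas/yr = 0.07788 ″/yr.
v_t = 4.740 μ d = 4.740 × 0.07788 × 38.61 = 14.253 km/s.
v = √(v_r² + v_t²) = √(28.37² + 14.253²) = √1008 = 31.749 km/s.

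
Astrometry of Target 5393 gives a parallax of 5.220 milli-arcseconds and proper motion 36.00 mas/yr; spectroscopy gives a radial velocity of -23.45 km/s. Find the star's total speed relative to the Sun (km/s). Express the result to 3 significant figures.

40.2 km/s

d = 1/p = 1/0.005220″ = 191.57 pc.
μ = 36.00 mas/yr = 0.03600 ″/yr.
v_t = 4.740 μ d = 4.740 × 0.03600 × 191.57 = 32.69 km/s.
v = √(v_r² + v_t²) = √((-23.45)² + 32.69²) = √1618.54 = 40.231 km/s.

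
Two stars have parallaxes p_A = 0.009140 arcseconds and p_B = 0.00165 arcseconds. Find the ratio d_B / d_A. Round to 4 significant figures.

5.539

Since d = 1/p, d_B/d_A = p_A/p_B.
= 0.009140 / 0.00165 = 5.5394.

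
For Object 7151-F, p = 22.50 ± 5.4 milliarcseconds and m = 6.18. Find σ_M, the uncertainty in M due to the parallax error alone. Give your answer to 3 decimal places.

σ_M = 0.521 mag

M = m − 5 log₁₀ d + 5 = m + 5 log₁₀ p + 5, so ∂M/∂p = 5/(p ln 10).
σ_M = (5/ln 10) · (σ_p/p) = 2.1715 × 5.4/22.50 = 2.1715 × 0.24 = 0.52116.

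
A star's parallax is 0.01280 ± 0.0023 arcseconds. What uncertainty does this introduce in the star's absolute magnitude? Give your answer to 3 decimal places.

σ_M = 0.390 mag

M = m − 5 log₁₀ d + 5 = m + 5 log₁₀ p + 5, so ∂M/∂p = 5/(p ln 10).
σ_M = (5/ln 10) · (σ_p/p) = 2.1715 × 0.0023/0.01280 = 2.1715 × 0.17969 = 0.3902.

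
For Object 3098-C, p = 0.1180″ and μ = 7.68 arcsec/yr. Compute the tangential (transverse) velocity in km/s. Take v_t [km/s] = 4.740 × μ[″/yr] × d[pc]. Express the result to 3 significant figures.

309 km/s

d = 1/p = 1/0.1180″ = 8.4746 pc.
v_t = 4.74 × μ × d = 4.74 × 7.68 × 8.4746 = 308.5 km/s.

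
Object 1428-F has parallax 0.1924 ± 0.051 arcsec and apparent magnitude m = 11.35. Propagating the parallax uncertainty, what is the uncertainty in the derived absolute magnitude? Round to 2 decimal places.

M = m − 5 log₁₀ d + 5 = m + 5 log₁₀ p + 5, so ∂M/∂p = 5/(p ln 10).
σ_M = (5/ln 10) · (σ_p/p) = 2.1715 × 0.051/0.1924 = 2.1715 × 0.26507 = 0.5756.

σ_M = 0.58 mag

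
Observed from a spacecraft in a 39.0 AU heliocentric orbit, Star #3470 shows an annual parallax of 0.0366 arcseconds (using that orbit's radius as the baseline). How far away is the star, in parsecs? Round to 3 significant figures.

With baseline B (in AU) and parallax p (in arcsec), d = B/p parsecs.
d = 39.0 / 0.0366 = 1065.6 pc.

1070 pc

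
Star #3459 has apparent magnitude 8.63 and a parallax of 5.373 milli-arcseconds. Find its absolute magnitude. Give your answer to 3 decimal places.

M = 2.281

d = 1/p = 1/0.005373″ = 186.12 pc.
m − M = 5 log₁₀(186.12) − 5 = 11.3490 − 5 = 6.3490.
M = m − (m − M) = 8.63 − 6.3490 = 2.281.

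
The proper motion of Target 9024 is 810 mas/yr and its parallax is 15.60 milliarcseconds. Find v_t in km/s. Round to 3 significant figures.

d = 1/p = 1/0.01560″ = 64.103 pc.
μ = 810 mas/yr = 0.810 ″/yr.
v_t = 4.74 × μ × d = 4.74 × 0.810 × 64.103 = 246.12 km/s.

246 km/s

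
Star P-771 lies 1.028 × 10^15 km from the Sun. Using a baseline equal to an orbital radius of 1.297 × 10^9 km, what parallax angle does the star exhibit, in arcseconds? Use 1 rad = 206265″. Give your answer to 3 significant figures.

0.260 arcsec

θ ≈ B/d = (1.297 × 10^9) / (1.028 × 10^15) = 1.2617 × 10^-6 rad.
In arcseconds: 1.2617 × 10^-6 × 206265 = 0.26024″.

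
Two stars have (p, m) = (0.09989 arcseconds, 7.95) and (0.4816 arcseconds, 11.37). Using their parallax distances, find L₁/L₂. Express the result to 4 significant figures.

L₁/L₂ = 542.4

d₁ = 1/p₁ = 1/0.09989″ = 10.011 pc; d₂ = 1/p₂ = 1/0.4816″ = 2.0764 pc.
M₁ = m₁ − 5 log₁₀ d₁ + 5 = 7.95 − 5.0024 + 5 = 7.9476.
M₂ = 11.37 − 1.5866 + 5 = 14.7834.
L₁/L₂ = 10^(0.4(M₂ − M₁)) = 10^(0.4 × 6.8358) = 10^2.73432 = 542.4.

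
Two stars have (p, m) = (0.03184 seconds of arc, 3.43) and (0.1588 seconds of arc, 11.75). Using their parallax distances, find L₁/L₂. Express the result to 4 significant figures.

d₁ = 1/p₁ = 1/0.03184″ = 31.407 pc; d₂ = 1/p₂ = 1/0.1588″ = 6.2972 pc.
M₁ = m₁ − 5 log₁₀ d₁ + 5 = 3.43 − 7.4851 + 5 = 0.9449.
M₂ = 11.75 − 3.9957 + 5 = 12.7543.
L₁/L₂ = 10^(0.4(M₂ − M₁)) = 10^(0.4 × 11.8094) = 10^4.72376 = 52937.

L₁/L₂ = 52940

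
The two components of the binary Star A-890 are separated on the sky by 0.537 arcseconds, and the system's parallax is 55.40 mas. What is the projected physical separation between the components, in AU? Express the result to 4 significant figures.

9.693 AU

d = 1/p = 1/0.05540″ = 18.051 pc.
At distance d (pc), an angle of θ arcsec spans θ·d AU: s = 0.537 × 18.051 = 9.6934 AU.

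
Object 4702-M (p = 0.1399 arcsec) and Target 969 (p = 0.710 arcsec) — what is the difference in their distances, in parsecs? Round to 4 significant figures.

5.740 pc

d_A = 1/0.1399″ = 7.148 pc; d_B = 1/0.7100″ = 1.4085 pc.
|d_B − d_A| = |1.4085 − 7.148| = 5.7395 pc.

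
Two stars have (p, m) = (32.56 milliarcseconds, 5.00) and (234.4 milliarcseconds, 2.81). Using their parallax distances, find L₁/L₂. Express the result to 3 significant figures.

d₁ = 1/p₁ = 1/0.03256″ = 30.713 pc; d₂ = 1/p₂ = 1/0.2344″ = 4.2662 pc.
M₁ = m₁ − 5 log₁₀ d₁ + 5 = 5.00 − 7.4366 + 5 = 2.5634.
M₂ = 2.81 − 3.1502 + 5 = 4.6598.
L₁/L₂ = 10^(0.4(M₂ − M₁)) = 10^(0.4 × 2.0964) = 10^0.83856 = 6.8954.

L₁/L₂ = 6.90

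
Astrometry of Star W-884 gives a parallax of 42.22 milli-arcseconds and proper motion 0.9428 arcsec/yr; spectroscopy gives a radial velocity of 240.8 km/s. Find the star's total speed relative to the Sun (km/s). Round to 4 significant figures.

d = 1/p = 1/0.04222″ = 23.685 pc.
v_t = 4.740 μ d = 4.740 × 0.9428 × 23.685 = 105.85 km/s.
v = √(v_r² + v_t²) = √(240.8² + 105.85²) = √69188.9 = 263.04 km/s.

263.0 km/s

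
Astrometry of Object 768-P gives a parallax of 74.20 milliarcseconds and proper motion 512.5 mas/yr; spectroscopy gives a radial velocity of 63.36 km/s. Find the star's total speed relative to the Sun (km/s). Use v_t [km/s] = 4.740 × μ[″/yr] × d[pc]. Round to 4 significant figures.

71.32 km/s

d = 1/p = 1/0.07420″ = 13.477 pc.
μ = 512.5 mas/yr = 0.5125 ″/yr.
v_t = 4.740 μ d = 4.740 × 0.5125 × 13.477 = 32.739 km/s.
v = √(v_r² + v_t²) = √(63.36² + 32.739²) = √5086.33 = 71.319 km/s.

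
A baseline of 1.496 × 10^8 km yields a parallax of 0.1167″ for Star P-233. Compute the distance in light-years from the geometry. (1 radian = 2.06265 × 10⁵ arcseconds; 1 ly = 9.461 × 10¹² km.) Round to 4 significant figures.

θ = 0.1167″ = 0.1167/206265 = 5.6578 × 10^-7 rad.
d = B/θ = (1.496 × 10^8) / (5.6578 × 10^-7) = 2.6441 × 10^14 km = (2.6441 × 10^14) / (9.461 × 10^12) ly = 27.947 ly.

27.95 ly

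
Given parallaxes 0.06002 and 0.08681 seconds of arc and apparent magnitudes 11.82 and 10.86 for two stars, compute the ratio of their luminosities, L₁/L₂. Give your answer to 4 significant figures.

L₁/L₂ = 0.8641

d₁ = 1/p₁ = 1/0.06002″ = 16.661 pc; d₂ = 1/p₂ = 1/0.08681″ = 11.519 pc.
M₁ = m₁ − 5 log₁₀ d₁ + 5 = 11.82 − 6.1085 + 5 = 10.7115.
M₂ = 10.86 − 5.3071 + 5 = 10.5529.
L₁/L₂ = 10^(0.4(M₂ − M₁)) = 10^(0.4 × (-0.1586)) = 10^(-0.06344) = 0.86409.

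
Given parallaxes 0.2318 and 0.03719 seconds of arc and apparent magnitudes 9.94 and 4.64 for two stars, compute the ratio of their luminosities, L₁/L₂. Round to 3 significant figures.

L₁/L₂ = 0.000195

d₁ = 1/p₁ = 1/0.2318″ = 4.3141 pc; d₂ = 1/p₂ = 1/0.03719″ = 26.889 pc.
M₁ = m₁ − 5 log₁₀ d₁ + 5 = 9.94 − 3.1745 + 5 = 11.7655.
M₂ = 4.64 − 7.1479 + 5 = 2.4921.
L₁/L₂ = 10^(0.4(M₂ − M₁)) = 10^(0.4 × (-9.2734)) = 10^(-3.70936) = 0.00019527.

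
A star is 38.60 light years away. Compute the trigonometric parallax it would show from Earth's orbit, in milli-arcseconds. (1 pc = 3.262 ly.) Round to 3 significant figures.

d = 38.60 ly ÷ 3.262 = 11.833 pc.
p = 1/d = 1/11.833 = 0.084509 arcsec.
= 0.084509 × 1000 = 84.509 mas.

84.5 mas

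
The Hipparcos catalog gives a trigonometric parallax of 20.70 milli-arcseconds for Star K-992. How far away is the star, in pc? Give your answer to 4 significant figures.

p = 20.70 milli-arcseconds = 0.02070 arcsec.
d = 1/p = 1/0.02070 = 48.309 pc.

48.31 pc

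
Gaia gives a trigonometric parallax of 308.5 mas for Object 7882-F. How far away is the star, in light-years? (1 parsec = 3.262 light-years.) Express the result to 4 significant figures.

10.57 light years

p = 308.5 mas = 0.3085 arcsec.
d = 1/p = 1/0.3085 = 3.2415 pc.
In light-years: 3.2415 × 3.262 = 10.574 ly.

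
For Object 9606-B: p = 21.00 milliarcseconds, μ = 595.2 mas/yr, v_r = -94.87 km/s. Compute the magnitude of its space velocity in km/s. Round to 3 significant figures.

d = 1/p = 1/0.02100″ = 47.619 pc.
μ = 595.2 mas/yr = 0.5952 ″/yr.
v_t = 4.740 μ d = 4.740 × 0.5952 × 47.619 = 134.35 km/s.
v = √(v_r² + v_t²) = √((-94.87)² + 134.35²) = √27050.2 = 164.47 km/s.

164 km/s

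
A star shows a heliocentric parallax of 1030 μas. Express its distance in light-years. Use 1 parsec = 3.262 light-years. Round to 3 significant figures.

p = 1030 μas = 0.001030 arcsec.
d = 1/p = 1/0.001030 = 970.87 pc.
In light-years: 970.87 × 3.262 = 3167 ly.

3170 light years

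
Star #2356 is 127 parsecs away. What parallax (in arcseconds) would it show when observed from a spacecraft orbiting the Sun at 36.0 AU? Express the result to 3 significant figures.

0.283 arcsec

p (arcsec) = B (AU) / d (pc).
p = 36.0 / 127 = 0.28346 arcsec.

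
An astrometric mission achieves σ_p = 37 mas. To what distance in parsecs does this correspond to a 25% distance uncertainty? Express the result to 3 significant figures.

6.76 pc

σ_d/d = σ_p/p, so the condition is σ_p/p ≤ 0.25, i.e. p ≥ σ_p/0.25.
p_min = 37/0.25 = 148 mas = 0.148 arcsec.
d_max = 1/p_min = 1/0.148 = 6.7568 pc.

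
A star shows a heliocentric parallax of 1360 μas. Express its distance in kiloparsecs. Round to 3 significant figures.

0.735 kpc

p = 1360 μas = 0.001360 arcsec.
d = 1/p = 1/0.001360 = 735.29 pc.
= 0.73529 kpc.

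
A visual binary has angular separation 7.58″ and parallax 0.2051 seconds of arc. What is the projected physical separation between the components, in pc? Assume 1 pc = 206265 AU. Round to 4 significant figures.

d = 1/p = 1/0.2051″ = 4.8757 pc.
At distance d (pc), an angle of θ arcsec spans θ·d AU: s = 7.58 × 4.8757 = 36.958 AU.
= 36.958 / 206265 = 0.00017918 pc.

0.0001792 pc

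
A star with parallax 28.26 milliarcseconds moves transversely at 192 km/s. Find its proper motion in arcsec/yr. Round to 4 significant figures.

1.145 arcsec/yr

d = 1/p = 1/0.02826″ = 35.386 pc.
μ = v_t / (4.74 d) = 192 / (4.74 × 35.386) = 192 / 167.73 = 1.1447 ″/yr.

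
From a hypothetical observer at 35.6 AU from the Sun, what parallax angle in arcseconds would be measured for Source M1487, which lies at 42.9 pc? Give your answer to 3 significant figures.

0.830 arcsec

p (arcsec) = B (AU) / d (pc).
p = 35.6 / 42.9 = 0.82984 arcsec.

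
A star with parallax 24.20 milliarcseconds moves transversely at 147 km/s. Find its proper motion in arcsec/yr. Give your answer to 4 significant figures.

d = 1/p = 1/0.02420″ = 41.322 pc.
μ = v_t / (4.74 d) = 147 / (4.74 × 41.322) = 147 / 195.87 = 0.7505 ″/yr.

0.7505 arcsec/yr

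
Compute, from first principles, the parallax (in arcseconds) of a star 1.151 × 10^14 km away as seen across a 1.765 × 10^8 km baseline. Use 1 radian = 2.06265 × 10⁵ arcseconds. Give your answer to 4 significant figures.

θ ≈ B/d = (1.765 × 10^8) / (1.151 × 10^14) = 1.5334 × 10^-6 rad.
In arcseconds: 1.5334 × 10^-6 × 206265 = 0.31629″.

0.3163 arcsec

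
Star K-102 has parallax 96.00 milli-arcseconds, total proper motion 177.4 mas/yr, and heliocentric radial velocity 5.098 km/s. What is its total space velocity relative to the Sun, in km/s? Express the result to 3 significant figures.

d = 1/p = 1/0.09600″ = 10.417 pc.
μ = 177.4 mas/yr = 0.1774 ″/yr.
v_t = 4.740 μ d = 4.740 × 0.1774 × 10.417 = 8.7594 km/s.
v = √(v_r² + v_t²) = √(5.098² + 8.7594²) = √102.717 = 10.135 km/s.

10.1 km/s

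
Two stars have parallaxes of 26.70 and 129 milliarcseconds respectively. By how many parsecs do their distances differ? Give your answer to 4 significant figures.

29.70 pc

d_A = 1/0.02670″ = 37.453 pc; d_B = 1/0.1290″ = 7.7519 pc.
|d_B − d_A| = |7.7519 − 37.453| = 29.701 pc.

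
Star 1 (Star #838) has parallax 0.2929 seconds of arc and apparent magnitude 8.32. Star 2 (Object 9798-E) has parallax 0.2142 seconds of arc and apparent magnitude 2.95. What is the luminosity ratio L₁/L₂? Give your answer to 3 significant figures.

d₁ = 1/p₁ = 1/0.2929″ = 3.4141 pc; d₂ = 1/p₂ = 1/0.2142″ = 4.6685 pc.
M₁ = m₁ − 5 log₁₀ d₁ + 5 = 8.32 − 2.6664 + 5 = 10.6536.
M₂ = 2.95 − 3.3459 + 5 = 4.6041.
L₁/L₂ = 10^(0.4(M₂ − M₁)) = 10^(0.4 × (-6.0495)) = 10^(-2.41980) = 0.0038036.

L₁/L₂ = 0.00380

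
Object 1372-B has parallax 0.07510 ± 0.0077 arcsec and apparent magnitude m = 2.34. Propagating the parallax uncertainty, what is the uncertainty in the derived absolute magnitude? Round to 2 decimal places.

σ_M = 0.22 mag

M = m − 5 log₁₀ d + 5 = m + 5 log₁₀ p + 5, so ∂M/∂p = 5/(p ln 10).
σ_M = (5/ln 10) · (σ_p/p) = 2.1715 × 0.0077/0.07510 = 2.1715 × 0.10253 = 0.22264.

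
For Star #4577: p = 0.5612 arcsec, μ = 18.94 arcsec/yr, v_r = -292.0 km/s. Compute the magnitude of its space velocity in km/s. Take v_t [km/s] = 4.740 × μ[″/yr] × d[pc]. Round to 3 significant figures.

333 km/s

d = 1/p = 1/0.5612″ = 1.7819 pc.
v_t = 4.740 μ d = 4.740 × 18.94 × 1.7819 = 159.97 km/s.
v = √(v_r² + v_t²) = √((-292.0)² + 159.97²) = √110854 = 332.95 km/s.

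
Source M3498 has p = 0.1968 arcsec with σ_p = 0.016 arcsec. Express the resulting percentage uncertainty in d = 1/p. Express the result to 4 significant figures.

8.130%

For d = 1/p, |σ_d/d| = |σ_p/p|.
σ_p/p = 0.016 / 0.1968 = 0.081301 = 8.1301%.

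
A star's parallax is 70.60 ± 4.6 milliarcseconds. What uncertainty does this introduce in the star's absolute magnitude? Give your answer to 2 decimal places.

σ_M = 0.14 mag

M = m − 5 log₁₀ d + 5 = m + 5 log₁₀ p + 5, so ∂M/∂p = 5/(p ln 10).
σ_M = (5/ln 10) · (σ_p/p) = 2.1715 × 4.6/70.60 = 2.1715 × 0.065156 = 0.14149.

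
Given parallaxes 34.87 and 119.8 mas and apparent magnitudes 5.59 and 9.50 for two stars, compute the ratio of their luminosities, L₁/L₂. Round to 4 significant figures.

L₁/L₂ = 432.5

d₁ = 1/p₁ = 1/0.03487″ = 28.678 pc; d₂ = 1/p₂ = 1/0.1198″ = 8.3472 pc.
M₁ = m₁ − 5 log₁₀ d₁ + 5 = 5.59 − 7.2877 + 5 = 3.3023.
M₂ = 9.50 − 4.6077 + 5 = 9.8923.
L₁/L₂ = 10^(0.4(M₂ − M₁)) = 10^(0.4 × 6.5900) = 10^2.63600 = 432.51.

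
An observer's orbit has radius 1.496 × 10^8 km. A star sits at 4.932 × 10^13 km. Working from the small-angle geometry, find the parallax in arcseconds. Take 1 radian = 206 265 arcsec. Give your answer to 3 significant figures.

θ ≈ B/d = (1.496 × 10^8) / (4.932 × 10^13) = 3.0333 × 10^-6 rad.
In arcseconds: 3.0333 × 10^-6 × 206265 = 0.62566″.

0.626 arcsec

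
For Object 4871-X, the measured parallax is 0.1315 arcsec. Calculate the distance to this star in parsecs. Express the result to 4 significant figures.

d = 1/p = 1/0.1315 = 7.6046 pc.

7.605 pc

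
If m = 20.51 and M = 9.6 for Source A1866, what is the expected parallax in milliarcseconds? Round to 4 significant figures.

m − M = 20.51 − 9.6 = 10.91.
d = 10^((m−M)/5 + 1) = 10^3.182 = 1520.5 pc.
p = 1/d = 1/1520.5 = 0.00065768 arcsec = 0.65768 mas.

0.6577 mas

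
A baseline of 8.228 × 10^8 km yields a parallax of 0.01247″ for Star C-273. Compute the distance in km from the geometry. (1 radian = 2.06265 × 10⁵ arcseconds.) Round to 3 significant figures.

θ = 0.01247″ = 0.01247/206265 = 6.0456 × 10^-8 rad.
d = B/θ = (8.228 × 10^8) / (6.0456 × 10^-8) = 1.3610 × 10^16 km.

1.36 × 10^16 km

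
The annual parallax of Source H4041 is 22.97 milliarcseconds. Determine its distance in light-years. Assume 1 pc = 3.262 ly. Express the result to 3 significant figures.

p = 22.97 milliarcseconds = 0.02297 arcsec.
d = 1/p = 1/0.02297 = 43.535 pc.
In light-years: 43.535 × 3.262 = 142.01 ly.

142 light years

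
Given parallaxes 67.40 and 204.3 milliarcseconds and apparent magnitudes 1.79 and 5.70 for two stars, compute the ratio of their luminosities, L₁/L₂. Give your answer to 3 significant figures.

L₁/L₂ = 337

d₁ = 1/p₁ = 1/0.06740″ = 14.837 pc; d₂ = 1/p₂ = 1/0.2043″ = 4.8948 pc.
M₁ = m₁ − 5 log₁₀ d₁ + 5 = 1.79 − 5.8567 + 5 = 0.9333.
M₂ = 5.70 − 3.4487 + 5 = 7.2513.
L₁/L₂ = 10^(0.4(M₂ − M₁)) = 10^(0.4 × 6.3180) = 10^2.52720 = 336.67.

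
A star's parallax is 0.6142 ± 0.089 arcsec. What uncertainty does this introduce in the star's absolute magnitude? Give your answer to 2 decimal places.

M = m − 5 log₁₀ d + 5 = m + 5 log₁₀ p + 5, so ∂M/∂p = 5/(p ln 10).
σ_M = (5/ln 10) · (σ_p/p) = 2.1715 × 0.089/0.6142 = 2.1715 × 0.1449 = 0.31465.

σ_M = 0.31 mag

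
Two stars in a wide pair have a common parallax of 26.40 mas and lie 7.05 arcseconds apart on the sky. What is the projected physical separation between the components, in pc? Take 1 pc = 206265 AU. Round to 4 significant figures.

d = 1/p = 1/0.02640″ = 37.879 pc.
At distance d (pc), an angle of θ arcsec spans θ·d AU: s = 7.05 × 37.879 = 267.05 AU.
= 267.05 / 206265 = 0.0012947 pc.

0.001295 pc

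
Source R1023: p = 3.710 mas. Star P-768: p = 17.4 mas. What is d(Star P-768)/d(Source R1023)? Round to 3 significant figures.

0.213

Since d = 1/p, d_B/d_A = p_A/p_B.
= 3.710 / 17.4 = 0.21322.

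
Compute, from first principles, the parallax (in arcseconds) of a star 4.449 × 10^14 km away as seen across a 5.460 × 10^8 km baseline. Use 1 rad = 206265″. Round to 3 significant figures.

0.253 arcsec

θ ≈ B/d = (5.460 × 10^8) / (4.449 × 10^14) = 1.2272 × 10^-6 rad.
In arcseconds: 1.2272 × 10^-6 × 206265 = 0.25313″.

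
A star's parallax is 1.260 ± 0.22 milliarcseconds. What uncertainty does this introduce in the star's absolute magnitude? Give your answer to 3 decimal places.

σ_M = 0.379 mag

M = m − 5 log₁₀ d + 5 = m + 5 log₁₀ p + 5, so ∂M/∂p = 5/(p ln 10).
σ_M = (5/ln 10) · (σ_p/p) = 2.1715 × 0.22/1.260 = 2.1715 × 0.1746 = 0.37914.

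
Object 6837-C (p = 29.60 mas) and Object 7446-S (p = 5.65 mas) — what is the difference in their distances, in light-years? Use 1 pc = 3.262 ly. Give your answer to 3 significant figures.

d_A = 1/0.02960″ = 33.784 pc; d_B = 1/0.005650″ = 176.99 pc.
|d_B − d_A| = |176.99 − 33.784| = 143.21 pc = 143.21 × 3.262 ly = 467.15 ly.

467 ly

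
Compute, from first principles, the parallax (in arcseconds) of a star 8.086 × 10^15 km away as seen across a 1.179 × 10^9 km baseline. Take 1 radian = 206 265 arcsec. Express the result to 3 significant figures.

θ ≈ B/d = (1.179 × 10^9) / (8.086 × 10^15) = 1.4581 × 10^-7 rad.
In arcseconds: 1.4581 × 10^-7 × 206265 = 0.030075″.

0.0301 arcsec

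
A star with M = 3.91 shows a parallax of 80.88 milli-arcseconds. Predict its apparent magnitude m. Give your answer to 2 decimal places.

m = 4.37

d = 1/p = 1/0.08088″ = 12.364 pc.
m − M = 5 log₁₀ d − 5 = 5 log₁₀(12.364) − 5 = 5.4608 − 5 = 0.4608.
m = M + (m − M) = 3.91 + 0.4608 = 4.37.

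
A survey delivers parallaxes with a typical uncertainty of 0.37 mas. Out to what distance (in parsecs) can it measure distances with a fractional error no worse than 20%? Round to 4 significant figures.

σ_d/d = σ_p/p, so the condition is σ_p/p ≤ 0.20, i.e. p ≥ σ_p/0.20.
p_min = 0.37/0.20 = 1.85 mas = 0.00185 arcsec.
d_max = 1/p_min = 1/0.00185 = 540.54 pc.

540.5 pc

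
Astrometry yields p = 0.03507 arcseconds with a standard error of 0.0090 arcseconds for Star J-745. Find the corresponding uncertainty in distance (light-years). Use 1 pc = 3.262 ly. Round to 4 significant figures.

d = 1/p, so σ_d = σ_p / p².
σ_d = 0.00900 / (0.03507)² = 0.00900 / 0.0012299 = 7.3177 pc = 7.3177 × 3.262 ly = 23.87 ly.

23.87 ly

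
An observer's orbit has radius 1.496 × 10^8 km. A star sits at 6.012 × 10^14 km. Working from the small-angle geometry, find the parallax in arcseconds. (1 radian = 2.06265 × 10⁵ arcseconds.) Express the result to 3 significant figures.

0.0513 arcsec

θ ≈ B/d = (1.496 × 10^8) / (6.012 × 10^14) = 2.4884 × 10^-7 rad.
In arcseconds: 2.4884 × 10^-7 × 206265 = 0.051327″.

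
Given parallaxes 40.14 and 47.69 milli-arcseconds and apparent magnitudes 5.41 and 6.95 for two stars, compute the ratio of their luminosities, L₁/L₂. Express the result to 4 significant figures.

L₁/L₂ = 5.830

d₁ = 1/p₁ = 1/0.04014″ = 24.913 pc; d₂ = 1/p₂ = 1/0.04769″ = 20.969 pc.
M₁ = m₁ − 5 log₁₀ d₁ + 5 = 5.41 − 6.9821 + 5 = 3.4279.
M₂ = 6.95 − 6.6079 + 5 = 5.3421.
L₁/L₂ = 10^(0.4(M₂ − M₁)) = 10^(0.4 × 1.9142) = 10^0.76568 = 5.8302.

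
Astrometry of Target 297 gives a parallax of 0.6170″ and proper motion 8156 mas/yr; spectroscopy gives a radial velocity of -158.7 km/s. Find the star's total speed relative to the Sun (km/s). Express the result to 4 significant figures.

170.6 km/s

d = 1/p = 1/0.6170″ = 1.6207 pc.
μ = 8156 mas/yr = 8.156 ″/yr.
v_t = 4.740 μ d = 4.740 × 8.156 × 1.6207 = 62.655 km/s.
v = √(v_r² + v_t²) = √((-158.7)² + 62.655²) = √29111.3 = 170.62 km/s.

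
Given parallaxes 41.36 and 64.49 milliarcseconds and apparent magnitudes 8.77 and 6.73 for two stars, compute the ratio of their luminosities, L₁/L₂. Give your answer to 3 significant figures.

d₁ = 1/p₁ = 1/0.04136″ = 24.178 pc; d₂ = 1/p₂ = 1/0.06449″ = 15.506 pc.
M₁ = m₁ − 5 log₁₀ d₁ + 5 = 8.77 − 6.9171 + 5 = 6.8529.
M₂ = 6.73 − 5.9525 + 5 = 5.7775.
L₁/L₂ = 10^(0.4(M₂ − M₁)) = 10^(0.4 × (-1.0754)) = 10^(-0.43016) = 0.3714.

L₁/L₂ = 0.371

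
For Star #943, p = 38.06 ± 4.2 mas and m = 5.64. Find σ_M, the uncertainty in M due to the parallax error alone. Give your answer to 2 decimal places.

M = m − 5 log₁₀ d + 5 = m + 5 log₁₀ p + 5, so ∂M/∂p = 5/(p ln 10).
σ_M = (5/ln 10) · (σ_p/p) = 2.1715 × 4.2/38.06 = 2.1715 × 0.11035 = 0.23963.

σ_M = 0.24 mag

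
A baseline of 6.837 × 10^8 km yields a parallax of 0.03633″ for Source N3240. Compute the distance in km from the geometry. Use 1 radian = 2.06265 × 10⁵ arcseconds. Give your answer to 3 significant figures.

θ = 0.03633″ = 0.03633/206265 = 1.7613 × 10^-7 rad.
d = B/θ = (6.837 × 10^8) / (1.7613 × 10^-7) = 3.8818 × 10^15 km.

3.88 × 10^15 km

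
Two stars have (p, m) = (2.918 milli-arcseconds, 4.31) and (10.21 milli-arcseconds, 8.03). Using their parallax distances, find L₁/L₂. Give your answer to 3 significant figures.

L₁/L₂ = 377

d₁ = 1/p₁ = 1/0.002918″ = 342.7 pc; d₂ = 1/p₂ = 1/0.01021″ = 97.943 pc.
M₁ = m₁ − 5 log₁₀ d₁ + 5 = 4.31 − 12.6746 + 5 = -3.3646.
M₂ = 8.03 − 9.9549 + 5 = 3.0751.
L₁/L₂ = 10^(0.4(M₂ − M₁)) = 10^(0.4 × 6.4397) = 10^2.57588 = 376.6.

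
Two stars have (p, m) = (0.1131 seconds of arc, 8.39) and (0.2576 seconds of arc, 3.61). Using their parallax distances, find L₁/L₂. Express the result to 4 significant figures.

L₁/L₂ = 0.06353

d₁ = 1/p₁ = 1/0.1131″ = 8.8417 pc; d₂ = 1/p₂ = 1/0.2576″ = 3.882 pc.
M₁ = m₁ − 5 log₁₀ d₁ + 5 = 8.39 − 4.7327 + 5 = 8.6573.
M₂ = 3.61 − 2.9453 + 5 = 5.6647.
L₁/L₂ = 10^(0.4(M₂ − M₁)) = 10^(0.4 × (-2.9926)) = 10^(-1.19704) = 0.063527.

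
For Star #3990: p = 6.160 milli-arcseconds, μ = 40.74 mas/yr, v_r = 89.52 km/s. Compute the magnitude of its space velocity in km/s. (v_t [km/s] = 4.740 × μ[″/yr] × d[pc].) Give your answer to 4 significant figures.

d = 1/p = 1/0.006160″ = 162.34 pc.
μ = 40.74 mas/yr = 0.04074 ″/yr.
v_t = 4.740 μ d = 4.740 × 0.04074 × 162.34 = 31.349 km/s.
v = √(v_r² + v_t²) = √(89.52² + 31.349²) = √8996.59 = 94.85 km/s.

94.85 km/s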